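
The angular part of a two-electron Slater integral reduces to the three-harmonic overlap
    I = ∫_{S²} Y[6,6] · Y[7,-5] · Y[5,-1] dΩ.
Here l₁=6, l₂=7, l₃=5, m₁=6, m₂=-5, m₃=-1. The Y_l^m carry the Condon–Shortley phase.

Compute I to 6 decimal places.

Checks pass: Σm=0; 18 even; l₃=5∈[1,13].
(2·6+1)(2·7+1)(2·5+1) = 2145
Δ: 8! 4! 6! / 19! → 1/174594420
sum: t=2:+1/4147200 t=3:−1/207360 t=4:+1/82944 t=5:−1/207360 t=6:+1/4147200 = 1/345600
3j²(6 7 5; 0 0 0) = Δ·Π!·Σ² = 420/46189  (sign -1)
sum: t=0:+1/46448640 = 1/46448640
3j²(6 7 5; 6 -5 -1) = Δ·Π!·Σ² = 2475/117572  (sign +1)
combine: 4πI² = 2145·420/46189·2475/117572 = 556875/1356277
take √, sign -1: I = -0.18075892

-0.180759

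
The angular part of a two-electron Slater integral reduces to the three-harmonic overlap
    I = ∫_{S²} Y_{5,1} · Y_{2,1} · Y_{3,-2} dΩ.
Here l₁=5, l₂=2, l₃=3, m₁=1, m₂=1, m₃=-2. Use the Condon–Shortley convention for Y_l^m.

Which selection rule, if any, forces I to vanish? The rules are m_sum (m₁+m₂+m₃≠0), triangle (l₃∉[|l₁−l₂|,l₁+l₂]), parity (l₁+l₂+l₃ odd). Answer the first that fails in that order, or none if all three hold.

Σmᵢ = 0  ✓
l₃∈[|l₁−l₂|,l₁+l₂]=[3,7], have l₃=3  ✓
Σlᵢ = 10 ⇒ even  ✓

none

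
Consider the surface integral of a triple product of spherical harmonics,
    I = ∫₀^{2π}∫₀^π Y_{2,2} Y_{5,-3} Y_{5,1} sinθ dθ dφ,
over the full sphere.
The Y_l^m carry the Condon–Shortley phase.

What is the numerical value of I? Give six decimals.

0.171169

m-sum 0 ✓  L=12 even ✓  3≤5≤7 ✓
Π(2lᵢ+1) = 5×11×11 = 605
triangle coeff Δ(2,5,5) = 1/38610
Σ_t [0,2]: t=0:+1/2880 t=1:−1/576 t=2:+1/2880 = -1/960
(3j)²=10/429 [(2 5 5; 0 0 0)], sign=+1
Σ_t [0,0]: t=0:+1/5760 = 1/5760
(3j)²=56/2145 [(2 5 5; 2 -3 1)], sign=+1
⇒ 4πI² = 560/1521
I = (+1)√(560/1521/(4π)) = 0.17116875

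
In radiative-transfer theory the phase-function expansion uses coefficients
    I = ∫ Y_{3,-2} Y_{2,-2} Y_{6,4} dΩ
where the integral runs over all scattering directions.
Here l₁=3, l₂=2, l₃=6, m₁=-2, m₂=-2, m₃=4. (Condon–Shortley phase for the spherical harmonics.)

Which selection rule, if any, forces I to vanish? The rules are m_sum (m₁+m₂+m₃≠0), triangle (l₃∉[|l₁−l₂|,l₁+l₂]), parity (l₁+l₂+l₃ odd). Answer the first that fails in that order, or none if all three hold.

triangle

azimuthal sum: -2 − 2 + 4 = 0  ✓
1 ≤ 6 ≤ 5 (triangle on l)  ✗
L = 3 + 2 + 6 = 11 (odd)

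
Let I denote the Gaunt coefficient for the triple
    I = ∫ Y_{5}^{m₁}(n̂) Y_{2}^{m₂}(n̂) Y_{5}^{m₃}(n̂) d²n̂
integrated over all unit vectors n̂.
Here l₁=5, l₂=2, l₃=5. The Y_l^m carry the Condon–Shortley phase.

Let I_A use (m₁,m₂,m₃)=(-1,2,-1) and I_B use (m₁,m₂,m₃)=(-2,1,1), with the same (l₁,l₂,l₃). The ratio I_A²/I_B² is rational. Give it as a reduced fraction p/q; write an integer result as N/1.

25/7

Same 5,2,5: normalisation and zero-m 3j drop out of the ratio.
A: Δ: 2! 8! 2! / 13! → 1/38610; sum: t=2:+1/2304 = 1/2304; 3j²(5 2 5; -1 2 -1) = Δ·Π!·Σ² = 5/143  (sign +1)
B: Δ: 2! 8! 2! / 13! → 1/38610; sum: t=1:−1/2880 t=2:+1/1440 = 1/2880; 3j²(5 2 5; -2 1 1) = Δ·Π!·Σ² = 7/715  (sign +1)
I_A²/I_B² = (5/143)/(7/715) = 25/7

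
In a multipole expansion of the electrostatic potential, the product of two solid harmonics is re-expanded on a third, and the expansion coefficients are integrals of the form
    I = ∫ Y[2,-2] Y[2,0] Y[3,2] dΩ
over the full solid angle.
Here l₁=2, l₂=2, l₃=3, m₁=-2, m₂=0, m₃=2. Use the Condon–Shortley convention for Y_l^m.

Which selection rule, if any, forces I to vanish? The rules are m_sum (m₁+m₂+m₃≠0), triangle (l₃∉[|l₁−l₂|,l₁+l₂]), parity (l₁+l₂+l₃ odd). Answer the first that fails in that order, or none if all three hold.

parity

m₁+m₂+m₃ = -2 + 0 + 2 = 0  ✓
triangle: |2−2|=0 ≤ l₃=3 ≤ 2+2=4  ✓
parity: l₁+l₂+l₃ = 7 is odd  ✗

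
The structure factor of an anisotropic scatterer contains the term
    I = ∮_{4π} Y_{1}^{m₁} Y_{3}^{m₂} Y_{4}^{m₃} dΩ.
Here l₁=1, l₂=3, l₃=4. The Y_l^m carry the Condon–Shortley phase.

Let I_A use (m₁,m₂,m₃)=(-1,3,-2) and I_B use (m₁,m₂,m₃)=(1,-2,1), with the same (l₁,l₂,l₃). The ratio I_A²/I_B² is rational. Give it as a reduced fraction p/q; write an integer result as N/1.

Same 1,3,4: normalisation and zero-m 3j drop out of the ratio.
A: Δ: 0! 2! 6! / 9! → 1/252; sum: t=0:+1/1440 = 1/1440; 3j²(1 3 4; -1 3 -2) = Δ·Π!·Σ² = 1/252  (sign +1)
B: Δ: 0! 2! 6! / 9! → 1/252; sum: t=0:+1/240 = 1/240; 3j²(1 3 4; 1 -2 1) = Δ·Π!·Σ² = 1/84  (sign -1)
I_A²/I_B² = (1/252)/(1/84) = 1/3

1/3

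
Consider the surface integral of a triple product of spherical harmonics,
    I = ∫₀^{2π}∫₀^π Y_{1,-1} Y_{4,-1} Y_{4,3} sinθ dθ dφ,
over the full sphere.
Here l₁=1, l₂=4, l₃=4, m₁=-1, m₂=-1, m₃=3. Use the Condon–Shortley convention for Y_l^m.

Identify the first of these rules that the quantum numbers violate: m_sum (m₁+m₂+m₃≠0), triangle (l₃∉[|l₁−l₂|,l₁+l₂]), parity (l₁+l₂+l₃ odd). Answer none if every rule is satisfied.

azimuthal sum: -1 − 1 + 3 = 1  ✗
3 ≤ 4 ≤ 5 (triangle on l)
L = 1 + 4 + 4 = 9 (odd)

m_sum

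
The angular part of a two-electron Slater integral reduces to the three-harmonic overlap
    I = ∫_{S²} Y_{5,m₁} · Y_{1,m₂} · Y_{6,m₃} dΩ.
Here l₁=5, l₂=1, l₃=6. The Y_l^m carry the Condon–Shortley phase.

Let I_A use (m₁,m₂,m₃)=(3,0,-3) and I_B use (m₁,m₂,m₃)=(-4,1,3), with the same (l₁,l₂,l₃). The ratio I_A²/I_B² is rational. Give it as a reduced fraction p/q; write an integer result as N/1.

9/1

Same 5,1,6: normalisation and zero-m 3j drop out of the ratio.
A: Δ: 0! 10! 2! / 13! → 1/858; sum: t=0:+1/80640 = 1/80640; 3j²(5 1 6; 3 0 -3) = Δ·Π!·Σ² = 9/286  (sign -1)
B: Δ: 0! 10! 2! / 13! → 1/858; sum: t=0:+1/725760 = 1/725760; 3j²(5 1 6; -4 1 3) = Δ·Π!·Σ² = 1/286  (sign -1)
I_A²/I_B² = (9/286)/(1/286) = 9/1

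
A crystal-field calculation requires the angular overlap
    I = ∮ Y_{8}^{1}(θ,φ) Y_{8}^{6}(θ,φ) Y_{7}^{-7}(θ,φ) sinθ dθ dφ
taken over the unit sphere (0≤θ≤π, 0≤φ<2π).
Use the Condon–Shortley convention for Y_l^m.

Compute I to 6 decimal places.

0.000000

Σlᵢ=23 odd — θ-integrand is odd under cosθ→−cosθ; I=0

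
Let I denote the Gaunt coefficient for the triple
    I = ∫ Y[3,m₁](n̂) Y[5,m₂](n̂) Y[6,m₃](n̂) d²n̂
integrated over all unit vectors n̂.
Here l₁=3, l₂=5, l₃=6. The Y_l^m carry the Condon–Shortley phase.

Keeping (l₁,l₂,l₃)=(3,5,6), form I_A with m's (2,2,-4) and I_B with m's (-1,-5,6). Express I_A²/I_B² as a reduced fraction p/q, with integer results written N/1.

Shared (l₁,l₂,l₃)=(3,5,6): N and (l;000)² cancel in I_A²/I_B².
A: Δ = 2!·4!·8!/15! = 1/675675; Racah Σ t=0..1: t=0:+1/60480 t=1:−1/34560 = -1/80640; ⇒ 3j(3 5 6; 2 2 -4)² = 6/1001, sgn -1
B: Δ = 2!·4!·8!/15! = 1/675675; Racah Σ t=0..0: t=0:+1/1935360 = 1/1935360; ⇒ 3j(3 5 6; -1 -5 6)² = 3/91, sgn +1
I_A²/I_B² = (6/1001)/(3/91) = 2/11

2/11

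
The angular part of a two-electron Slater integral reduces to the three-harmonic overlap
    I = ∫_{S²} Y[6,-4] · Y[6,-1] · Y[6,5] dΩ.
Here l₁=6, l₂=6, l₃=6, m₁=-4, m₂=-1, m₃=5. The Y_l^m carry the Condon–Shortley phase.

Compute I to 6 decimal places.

0.130527

m-sum 0 ✓  L=18 even ✓  0≤6≤12 ✓
Π(2lᵢ+1) = 13×13×13 = 2197
triangle coeff Δ(6,6,6) = 1/325909584
Σ_t [0,6]: t=0:+1/373248000 t=1:−1/1728000 t=2:+1/110592 t=3:−1/46656 t=4:+1/110592 t=5:−1/1728000 t=6:+1/373248000 = -7/1555200
(3j)²=400/46189 [(6 6 6; 0 0 0)], sign=-1
Σ_t [4,5]: t=4:+1/4147200 t=5:−1/10368000 = 1/6912000
(3j)²=189/16796 [(6 6 6; -4 -1 5)], sign=-1
⇒ 4πI² = 245700/1147619
I = (+1)√(245700/1147619/(4π)) = 0.13052653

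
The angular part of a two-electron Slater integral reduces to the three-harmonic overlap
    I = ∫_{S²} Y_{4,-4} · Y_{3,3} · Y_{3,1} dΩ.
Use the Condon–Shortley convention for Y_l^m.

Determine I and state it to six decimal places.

-0.166198

m-sum 0 ✓  L=10 even ✓  1≤3≤7 ✓
Π(2lᵢ+1) = 9×7×7 = 441
triangle coeff Δ(4,3,3) = 1/34650
Σ_t [1,3]: t=1:−1/72 t=2:+1/16 t=3:−1/72 = 5/144
(3j)²=2/77 [(4 3 3; 0 0 0)], sign=-1
Σ_t [4,4]: t=4:+1/1152 = 1/1152
(3j)²=1/33 [(4 3 3; -4 3 1)], sign=+1
⇒ 4πI² = 42/121
I = (-1)√(42/121/(4π)) = -0.16619847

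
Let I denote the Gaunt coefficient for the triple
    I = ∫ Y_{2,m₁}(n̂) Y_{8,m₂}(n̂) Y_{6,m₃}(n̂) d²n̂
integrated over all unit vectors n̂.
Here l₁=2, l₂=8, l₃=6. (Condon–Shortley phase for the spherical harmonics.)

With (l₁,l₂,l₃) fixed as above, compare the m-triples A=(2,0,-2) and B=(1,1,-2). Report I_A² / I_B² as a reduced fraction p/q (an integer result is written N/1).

Same 2,8,6: normalisation and zero-m 3j drop out of the ratio.
A: Δ: 4! 0! 12! / 17! → 1/30940; sum: t=0:+1/23224320 = 1/23224320; 3j²(2 8 6; 2 0 -2) = Δ·Π!·Σ² = 1/442  (sign +1)
B: Δ: 4! 0! 12! / 17! → 1/30940; sum: t=1:−1/5806080 = -1/5806080; 3j²(2 8 6; 1 1 -2) = Δ·Π!·Σ² = 9/884  (sign -1)
I_A²/I_B² = (1/442)/(9/884) = 2/9

2/9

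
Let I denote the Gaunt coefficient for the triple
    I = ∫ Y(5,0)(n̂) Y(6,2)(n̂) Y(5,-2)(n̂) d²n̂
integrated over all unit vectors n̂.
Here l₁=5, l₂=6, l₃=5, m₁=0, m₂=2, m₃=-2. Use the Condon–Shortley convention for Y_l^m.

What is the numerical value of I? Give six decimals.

-0.043391

m-sum 0 ✓  L=16 even ✓  1≤5≤11 ✓
Π(2lᵢ+1) = 11×13×11 = 1573
triangle coeff Δ(5,6,5) = 1/28588560
Σ_t [1,5]: t=1:−1/345600 t=2:+1/13824 t=3:−1/5184 t=4:+1/13824 t=5:−1/345600 = -7/129600
(3j)²=80/7293 [(5 6 5; 0 0 0)], sign=+1
Σ_t [2,5]: t=2:+1/207360 t=3:−1/17280 t=4:+1/13824 t=5:−1/103680 = 1/103680
(3j)²=10/7293 [(5 6 5; 0 2 -2)], sign=-1
⇒ 4πI² = 800/33813
I = (-1)√(800/33813/(4π)) = -0.04339086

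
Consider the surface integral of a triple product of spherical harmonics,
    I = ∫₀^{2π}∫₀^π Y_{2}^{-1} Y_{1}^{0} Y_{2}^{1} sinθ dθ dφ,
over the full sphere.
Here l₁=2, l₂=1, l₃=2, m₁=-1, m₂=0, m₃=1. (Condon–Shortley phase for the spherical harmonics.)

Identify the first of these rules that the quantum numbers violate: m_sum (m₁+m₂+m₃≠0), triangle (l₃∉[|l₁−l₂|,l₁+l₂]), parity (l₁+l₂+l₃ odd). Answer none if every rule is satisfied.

parity

Σmᵢ = 0  ✓
l₃∈[|l₁−l₂|,l₁+l₂]=[1,3], have l₃=2  ✓
Σlᵢ = 5 ⇒ odd  ✗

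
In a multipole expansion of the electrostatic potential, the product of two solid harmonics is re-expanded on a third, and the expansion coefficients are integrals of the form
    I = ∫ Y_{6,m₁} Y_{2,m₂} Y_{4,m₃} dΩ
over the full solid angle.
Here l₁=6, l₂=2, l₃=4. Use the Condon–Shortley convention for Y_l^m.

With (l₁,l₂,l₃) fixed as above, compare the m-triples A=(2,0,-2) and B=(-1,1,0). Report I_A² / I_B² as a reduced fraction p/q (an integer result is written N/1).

24/25

Shared (l₁,l₂,l₃)=(6,2,4): N and (l;000)² cancel in I_A²/I_B².
A: Δ = 4!·8!·0!/13! = 1/6435; Racah Σ t=2..2: t=2:+1/5760 = 1/5760; ⇒ 3j(6 2 4; 2 0 -2)² = 56/2145, sgn +1
B: Δ = 4!·8!·0!/13! = 1/6435; Racah Σ t=3..3: t=3:−1/3456 = -1/3456; ⇒ 3j(6 2 4; -1 1 0)² = 35/1287, sgn -1
I_A²/I_B² = (56/2145)/(35/1287) = 24/25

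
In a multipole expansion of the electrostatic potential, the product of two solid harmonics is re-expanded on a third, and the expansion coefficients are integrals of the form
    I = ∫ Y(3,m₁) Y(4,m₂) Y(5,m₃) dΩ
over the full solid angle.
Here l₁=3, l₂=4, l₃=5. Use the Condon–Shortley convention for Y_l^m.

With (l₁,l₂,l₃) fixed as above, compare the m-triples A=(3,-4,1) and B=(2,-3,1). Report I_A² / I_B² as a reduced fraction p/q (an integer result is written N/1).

Shared (l₁,l₂,l₃)=(3,4,5): N and (l;000)² cancel in I_A²/I_B².
A: Δ = 2!·4!·6!/13! = 1/180180; Racah Σ t=0..0: t=0:+1/34560 = 1/34560; ⇒ 3j(3 4 5; 3 -4 1)² = 1/429, sgn +1
B: Δ = 2!·4!·6!/13! = 1/180180; Racah Σ t=0..1: t=0:+1/1440 t=1:−1/17280 = 11/17280; ⇒ 3j(3 4 5; 2 -3 1)² = 11/468, sgn +1
I_A²/I_B² = (1/429)/(11/468) = 12/121

12/121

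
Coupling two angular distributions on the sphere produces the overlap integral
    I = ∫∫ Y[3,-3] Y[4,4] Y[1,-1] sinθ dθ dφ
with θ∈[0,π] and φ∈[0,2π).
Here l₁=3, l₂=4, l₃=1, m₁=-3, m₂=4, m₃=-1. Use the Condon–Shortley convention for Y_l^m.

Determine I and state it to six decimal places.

0.325735

m-sum 0 ✓  L=8 even ✓  1≤1≤7 ✓
Π(2lᵢ+1) = 7×9×3 = 189
triangle coeff Δ(3,4,1) = 1/252
Σ_t [3,3]: t=3:−1/36 = -1/36
(3j)²=4/63 [(3 4 1; 0 0 0)], sign=+1
Σ_t [6,6]: t=6:+1/1440 = 1/1440
(3j)²=1/9 [(3 4 1; -3 4 -1)], sign=+1
⇒ 4πI² = 4/3
I = (+1)√(4/3/(4π)) = 0.32573501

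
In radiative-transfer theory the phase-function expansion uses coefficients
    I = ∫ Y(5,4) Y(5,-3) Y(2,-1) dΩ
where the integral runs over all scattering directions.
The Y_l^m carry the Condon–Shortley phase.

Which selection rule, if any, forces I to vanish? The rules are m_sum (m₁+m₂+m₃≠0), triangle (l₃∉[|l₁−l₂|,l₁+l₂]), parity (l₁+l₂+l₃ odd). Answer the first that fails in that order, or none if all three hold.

azimuthal sum: 4 − 3 − 1 = 0  ✓
0 ≤ 2 ≤ 10 (triangle on l)  ✓
L = 5 + 5 + 2 = 12 (even)  ✓

none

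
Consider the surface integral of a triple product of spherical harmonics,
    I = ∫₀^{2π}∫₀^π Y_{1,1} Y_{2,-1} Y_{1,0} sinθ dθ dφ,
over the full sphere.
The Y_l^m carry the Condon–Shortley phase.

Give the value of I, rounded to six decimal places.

Checks pass: Σm=0; 4 even; l₃=1∈[1,3].
(2·1+1)(2·2+1)(2·1+1) = 45
Δ: 2! 0! 2! / 5! → 1/30
sum: t=1:−1/1 = -1/1
3j²(1 2 1; 0 0 0) = Δ·Π!·Σ² = 2/15  (sign +1)
sum: t=0:+1/2 = 1/2
3j²(1 2 1; 1 -1 0) = Δ·Π!·Σ² = 1/10  (sign -1)
combine: 4πI² = 45·2/15·1/10 = 3/5
take √, sign -1: I = -0.21850969

-0.218510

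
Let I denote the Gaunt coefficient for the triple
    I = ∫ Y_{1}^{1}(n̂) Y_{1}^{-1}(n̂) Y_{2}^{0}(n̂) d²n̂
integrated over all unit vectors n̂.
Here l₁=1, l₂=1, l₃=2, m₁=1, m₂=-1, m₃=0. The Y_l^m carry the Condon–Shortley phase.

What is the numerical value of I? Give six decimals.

Rules hold: Σm=0, L=4 even, 0≤2≤2.
N = 3·3·5 = 45
Δ = 0!·2!·2!/5! = 1/30
Racah Σ t=0..0: t=0:+1/1 = 1/1
⇒ 3j(1 1 2; 0 0 0)² = 2/15, sgn +1
Racah Σ t=0..0: t=0:+1/4 = 1/4
⇒ 3j(1 1 2; 1 -1 0)² = 1/30, sgn +1
4πI² = N·(3j₀)²·(3jₘ)² = 1/5
I = +1·√(0.2/4π) = 0.12615663

0.126157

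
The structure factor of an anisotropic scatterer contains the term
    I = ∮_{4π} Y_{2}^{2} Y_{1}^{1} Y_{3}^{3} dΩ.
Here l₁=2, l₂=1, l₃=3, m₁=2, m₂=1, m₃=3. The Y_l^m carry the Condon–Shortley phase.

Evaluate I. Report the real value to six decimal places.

0.000000

Σmᵢ = 6 ≠ 0, so the φ-integral vanishes; I = 0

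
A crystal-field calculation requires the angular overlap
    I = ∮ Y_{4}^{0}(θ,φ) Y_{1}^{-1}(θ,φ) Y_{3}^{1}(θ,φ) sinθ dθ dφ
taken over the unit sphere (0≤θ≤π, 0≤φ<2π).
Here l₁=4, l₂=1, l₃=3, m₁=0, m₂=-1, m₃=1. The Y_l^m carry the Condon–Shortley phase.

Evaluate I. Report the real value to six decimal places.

0.150786

Checks pass: Σm=0; 8 even; l₃=3∈[3,5].
(2·4+1)(2·1+1)(2·3+1) = 189
Δ: 2! 6! 0! / 9! → 1/252
sum: t=1:−1/36 = -1/36
3j²(4 1 3; 0 0 0) = Δ·Π!·Σ² = 4/63  (sign +1)
sum: t=0:+1/96 = 1/96
3j²(4 1 3; 0 -1 1) = Δ·Π!·Σ² = 1/42  (sign +1)
combine: 4πI² = 189·4/63·1/42 = 2/7
take √, sign +1: I = 0.15078601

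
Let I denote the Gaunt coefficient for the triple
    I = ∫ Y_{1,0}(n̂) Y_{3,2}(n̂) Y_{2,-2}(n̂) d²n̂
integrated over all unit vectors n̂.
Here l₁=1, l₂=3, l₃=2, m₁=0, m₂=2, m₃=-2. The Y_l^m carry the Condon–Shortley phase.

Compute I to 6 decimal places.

0.184674

Checks pass: Σm=0; 6 even; l₃=2∈[2,4].
(2·1+1)(2·3+1)(2·2+1) = 105
Δ: 2! 0! 4! / 7! → 1/105
sum: t=1:−1/4 = -1/4
3j²(1 3 2; 0 0 0) = Δ·Π!·Σ² = 3/35  (sign -1)
sum: t=1:−1/24 = -1/24
3j²(1 3 2; 0 2 -2) = Δ·Π!·Σ² = 1/21  (sign -1)
combine: 4πI² = 105·3/35·1/21 = 3/7
take √, sign +1: I = 0.18467439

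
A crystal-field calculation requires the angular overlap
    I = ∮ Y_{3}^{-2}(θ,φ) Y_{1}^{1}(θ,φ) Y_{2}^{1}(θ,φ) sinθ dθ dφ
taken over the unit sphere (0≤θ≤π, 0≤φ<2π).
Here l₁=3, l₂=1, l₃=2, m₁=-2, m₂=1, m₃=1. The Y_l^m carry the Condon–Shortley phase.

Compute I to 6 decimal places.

Checks pass: Σm=0; 6 even; l₃=2∈[2,4].
(2·3+1)(2·1+1)(2·2+1) = 105
Δ: 2! 4! 0! / 7! → 1/105
sum: t=1:−1/4 = -1/4
3j²(3 1 2; 0 0 0) = Δ·Π!·Σ² = 3/35  (sign -1)
sum: t=2:+1/12 = 1/12
3j²(3 1 2; -2 1 1) = Δ·Π!·Σ² = 2/21  (sign -1)
combine: 4πI² = 105·3/35·2/21 = 6/7
take √, sign +1: I = 0.26116903

0.261169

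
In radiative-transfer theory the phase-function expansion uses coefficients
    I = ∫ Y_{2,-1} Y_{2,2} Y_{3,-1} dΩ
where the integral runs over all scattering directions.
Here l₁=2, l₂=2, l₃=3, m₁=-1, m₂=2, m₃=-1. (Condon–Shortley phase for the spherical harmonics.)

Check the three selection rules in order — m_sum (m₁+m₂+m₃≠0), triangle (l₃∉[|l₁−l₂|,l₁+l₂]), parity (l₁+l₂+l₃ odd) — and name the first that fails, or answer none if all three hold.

m₁+m₂+m₃ = -1 + 2 − 1 = 0  ✓
triangle: |2−2|=0 ≤ l₃=3 ≤ 2+2=4  ✓
parity: l₁+l₂+l₃ = 7 is odd  ✗

parity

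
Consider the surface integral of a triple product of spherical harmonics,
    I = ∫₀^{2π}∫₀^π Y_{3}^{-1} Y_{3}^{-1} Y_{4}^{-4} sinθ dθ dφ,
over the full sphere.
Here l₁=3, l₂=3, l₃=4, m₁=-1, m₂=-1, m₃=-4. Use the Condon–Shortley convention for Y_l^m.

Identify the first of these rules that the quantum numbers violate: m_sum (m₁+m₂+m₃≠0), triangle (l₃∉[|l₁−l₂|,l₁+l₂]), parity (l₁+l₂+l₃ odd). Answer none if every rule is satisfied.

m_sum

m₁+m₂+m₃ = -1 − 1 − 4 = -6  ✗
triangle: |3−3|=0 ≤ l₃=4 ≤ 3+3=6
parity: l₁+l₂+l₃ = 10 is even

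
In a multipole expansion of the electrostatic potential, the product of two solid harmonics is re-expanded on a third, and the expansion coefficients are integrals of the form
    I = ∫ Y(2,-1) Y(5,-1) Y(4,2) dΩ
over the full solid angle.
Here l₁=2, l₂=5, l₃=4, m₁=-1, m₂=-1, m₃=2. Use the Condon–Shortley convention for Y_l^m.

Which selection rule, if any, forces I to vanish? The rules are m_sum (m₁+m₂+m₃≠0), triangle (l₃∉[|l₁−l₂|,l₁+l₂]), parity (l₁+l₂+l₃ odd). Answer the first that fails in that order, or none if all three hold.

azimuthal sum: -1 − 1 + 2 = 0  ✓
3 ≤ 4 ≤ 7 (triangle on l)  ✓
L = 2 + 5 + 4 = 11 (odd)  ✗

parity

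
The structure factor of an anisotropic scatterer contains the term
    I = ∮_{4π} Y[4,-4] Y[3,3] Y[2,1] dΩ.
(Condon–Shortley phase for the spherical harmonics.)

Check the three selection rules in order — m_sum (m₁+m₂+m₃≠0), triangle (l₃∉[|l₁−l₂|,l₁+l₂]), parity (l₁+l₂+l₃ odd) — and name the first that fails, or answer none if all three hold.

parity

azimuthal sum: -4 + 3 + 1 = 0  ✓
1 ≤ 2 ≤ 7 (triangle on l)  ✓
L = 4 + 3 + 2 = 9 (odd)  ✗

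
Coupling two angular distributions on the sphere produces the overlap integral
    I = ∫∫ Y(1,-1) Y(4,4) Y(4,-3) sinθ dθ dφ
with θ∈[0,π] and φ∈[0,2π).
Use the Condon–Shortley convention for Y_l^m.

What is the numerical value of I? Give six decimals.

l₁+l₂+l₃=9 is odd: 3j(l;000)=0 ⇒ I=0

0.000000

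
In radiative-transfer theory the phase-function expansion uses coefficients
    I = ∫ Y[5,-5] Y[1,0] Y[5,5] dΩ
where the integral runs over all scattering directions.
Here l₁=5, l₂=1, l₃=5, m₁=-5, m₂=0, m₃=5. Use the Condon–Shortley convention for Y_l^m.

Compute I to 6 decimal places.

0.000000

L=11 odd ⇒ parity kills the (l;000) factor ⇒ I = 0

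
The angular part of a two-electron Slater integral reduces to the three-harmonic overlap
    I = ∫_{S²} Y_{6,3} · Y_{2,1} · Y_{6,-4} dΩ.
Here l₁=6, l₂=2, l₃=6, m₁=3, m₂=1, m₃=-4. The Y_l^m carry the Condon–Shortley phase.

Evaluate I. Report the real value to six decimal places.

Rules hold: Σm=0, L=14 even, 4≤6≤8.
N = 13·5·13 = 845
Δ = 2!·10!·2!/15! = 1/90090
Racah Σ t=0..2: t=0:+1/69120 t=1:−1/14400 t=2:+1/69120 = -7/172800
⇒ 3j(6 2 6; 0 0 0)² = 14/715, sgn -1
Racah Σ t=1..2: t=1:−1/161280 t=2:+1/725760 = -1/207360
⇒ 3j(6 2 6; 3 1 -4)² = 7/286, sgn -1
4πI² = N·(3j₀)²·(3jₘ)² = 49/121
I = +1·√(0.404959/4π) = 0.17951487

0.179515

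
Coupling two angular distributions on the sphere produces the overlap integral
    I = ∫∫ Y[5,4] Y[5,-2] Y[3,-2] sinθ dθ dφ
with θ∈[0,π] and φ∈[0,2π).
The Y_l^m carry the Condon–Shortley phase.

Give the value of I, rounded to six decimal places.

Σlᵢ=13 odd — θ-integrand is odd under cosθ→−cosθ; I=0

0.000000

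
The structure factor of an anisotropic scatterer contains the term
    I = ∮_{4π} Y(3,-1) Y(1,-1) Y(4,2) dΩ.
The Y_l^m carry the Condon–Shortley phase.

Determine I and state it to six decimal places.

Rules hold: Σm=0, L=8 even, 2≤4≤4.
N = 7·3·9 = 189
Δ = 0!·6!·2!/9! = 1/252
Racah Σ t=0..0: t=0:+1/36 = 1/36
⇒ 3j(3 1 4; 0 0 0)² = 4/63, sgn +1
Racah Σ t=0..0: t=0:+1/96 = 1/96
⇒ 3j(3 1 4; -1 -1 2)² = 5/84, sgn +1
4πI² = N·(3j₀)²·(3jₘ)² = 5/7
I = +1·√(0.714286/4π) = 0.23841361

0.238414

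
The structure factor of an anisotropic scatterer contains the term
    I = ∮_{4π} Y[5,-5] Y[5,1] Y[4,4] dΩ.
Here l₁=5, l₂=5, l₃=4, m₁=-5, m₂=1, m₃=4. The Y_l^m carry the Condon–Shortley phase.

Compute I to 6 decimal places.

Rules hold: Σm=0, L=14 even, 0≤4≤10.
N = 11·11·9 = 1089
Δ = 6!·4!·4!/15! = 1/3153150
Racah Σ t=1..5: t=1:−1/69120 t=2:+1/1728 t=3:−1/576 t=4:+1/1728 t=5:−1/69120 = -7/11520
⇒ 3j(5 5 4; 0 0 0)² = 2/143, sgn -1
Racah Σ t=6..6: t=6:+1/414720 = 1/414720
⇒ 3j(5 5 4; -5 1 4)² = 2/429, sgn +1
4πI² = N·(3j₀)²·(3jₘ)² = 12/169
I = -1·√(0.0710059/4π) = -0.07516962

-0.075170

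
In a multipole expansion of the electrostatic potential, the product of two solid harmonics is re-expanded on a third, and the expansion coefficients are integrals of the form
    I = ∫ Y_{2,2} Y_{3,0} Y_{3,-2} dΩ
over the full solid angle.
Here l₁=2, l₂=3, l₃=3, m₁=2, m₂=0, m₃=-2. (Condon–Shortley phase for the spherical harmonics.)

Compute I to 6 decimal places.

Checks pass: Σm=0; 8 even; l₃=3∈[1,5].
(2·2+1)(2·3+1)(2·3+1) = 245
Δ: 2! 2! 4! / 9! → 1/3780
sum: t=0:+1/24 t=1:−1/4 t=2:+1/24 = -1/6
3j²(2 3 3; 0 0 0) = Δ·Π!·Σ² = 4/105  (sign +1)
sum: t=0:+1/24 = 1/24
3j²(2 3 3; 2 0 -2) = Δ·Π!·Σ² = 1/21  (sign -1)
combine: 4πI² = 245·4/105·1/21 = 4/9
take √, sign -1: I = -0.18806319

-0.188063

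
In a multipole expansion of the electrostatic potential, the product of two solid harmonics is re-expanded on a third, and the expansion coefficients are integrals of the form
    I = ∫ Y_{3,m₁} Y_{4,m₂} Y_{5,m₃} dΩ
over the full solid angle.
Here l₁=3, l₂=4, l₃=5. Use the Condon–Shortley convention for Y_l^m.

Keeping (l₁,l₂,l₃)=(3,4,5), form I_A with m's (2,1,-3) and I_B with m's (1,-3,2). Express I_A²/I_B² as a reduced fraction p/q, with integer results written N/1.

15/343

l's match ⇒ only the (l;m) 3-j factors differ between A and B.
A: triangle coeff Δ(3,4,5) = 1/180180; Σ_t [0,1]: t=0:+1/1440 t=1:−1/1152 = -1/5760; (3j)²=1/858 [(3 4 5; 2 1 -3)], sign=-1
B: triangle coeff Δ(3,4,5) = 1/180180; Σ_t [0,1]: t=0:+1/960 t=1:−1/4320 = 7/8640; (3j)²=343/12870 [(3 4 5; 1 -3 2)], sign=-1
I_A²/I_B² = (1/858)/(343/12870) = 15/343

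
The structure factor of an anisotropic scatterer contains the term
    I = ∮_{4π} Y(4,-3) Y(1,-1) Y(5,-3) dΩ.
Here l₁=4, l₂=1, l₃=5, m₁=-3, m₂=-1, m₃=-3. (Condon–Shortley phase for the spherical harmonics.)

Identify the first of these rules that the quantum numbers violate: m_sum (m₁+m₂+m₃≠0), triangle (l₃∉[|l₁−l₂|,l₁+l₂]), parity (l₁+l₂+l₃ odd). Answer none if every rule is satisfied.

m_sum

azimuthal sum: -3 − 1 − 3 = -7  ✗
3 ≤ 5 ≤ 5 (triangle on l)
L = 4 + 1 + 5 = 10 (even)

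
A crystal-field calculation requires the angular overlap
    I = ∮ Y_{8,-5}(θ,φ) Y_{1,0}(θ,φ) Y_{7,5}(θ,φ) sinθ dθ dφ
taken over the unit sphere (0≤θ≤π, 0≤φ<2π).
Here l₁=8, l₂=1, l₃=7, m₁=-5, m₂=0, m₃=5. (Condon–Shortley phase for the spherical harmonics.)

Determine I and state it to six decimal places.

-0.191081

Checks pass: Σm=0; 16 even; l₃=7∈[7,9].
(2·8+1)(2·1+1)(2·7+1) = 765
Δ: 2! 14! 0! / 17! → 1/2040
sum: t=1:−1/25401600 = -1/25401600
3j²(8 1 7; 0 0 0) = Δ·Π!·Σ² = 8/255  (sign +1)
sum: t=1:−1/958003200 = -1/958003200
3j²(8 1 7; -5 0 5) = Δ·Π!·Σ² = 13/680  (sign -1)
combine: 4πI² = 765·8/255·13/680 = 39/85
take √, sign -1: I = -0.19108118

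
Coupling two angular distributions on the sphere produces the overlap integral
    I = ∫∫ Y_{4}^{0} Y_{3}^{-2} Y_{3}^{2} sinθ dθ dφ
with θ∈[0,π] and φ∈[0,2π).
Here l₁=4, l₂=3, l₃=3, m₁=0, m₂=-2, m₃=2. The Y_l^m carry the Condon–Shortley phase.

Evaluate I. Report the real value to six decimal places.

-0.179515

m-sum 0 ✓  L=10 even ✓  1≤3≤7 ✓
Π(2lᵢ+1) = 9×7×7 = 441
triangle coeff Δ(4,3,3) = 1/34650
Σ_t [1,3]: t=1:−1/72 t=2:+1/16 t=3:−1/72 = 5/144
(3j)²=2/77 [(4 3 3; 0 0 0)], sign=-1
Σ_t [0,1]: t=0:+1/576 t=1:−1/72 = -7/576
(3j)²=7/198 [(4 3 3; 0 -2 2)], sign=+1
⇒ 4πI² = 49/121
I = (-1)√(49/121/(4π)) = -0.17951487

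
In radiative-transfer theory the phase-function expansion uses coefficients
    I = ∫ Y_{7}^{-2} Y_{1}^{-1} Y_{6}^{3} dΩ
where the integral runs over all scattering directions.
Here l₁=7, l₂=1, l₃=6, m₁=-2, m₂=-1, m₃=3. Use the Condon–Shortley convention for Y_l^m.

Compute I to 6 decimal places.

m-sum 0 ✓  L=14 even ✓  6≤6≤8 ✓
Π(2lᵢ+1) = 15×3×13 = 585
triangle coeff Δ(7,1,6) = 1/1365
Σ_t [1,1]: t=1:−1/518400 = -1/518400
(3j)²=7/195 [(7 1 6; 0 0 0)], sign=-1
Σ_t [0,0]: t=0:+1/4354560 = 1/4354560
(3j)²=2/273 [(7 1 6; -2 -1 3)], sign=-1
⇒ 4πI² = 2/13
I = (+1)√(2/13/(4π)) = 0.11064668

0.110647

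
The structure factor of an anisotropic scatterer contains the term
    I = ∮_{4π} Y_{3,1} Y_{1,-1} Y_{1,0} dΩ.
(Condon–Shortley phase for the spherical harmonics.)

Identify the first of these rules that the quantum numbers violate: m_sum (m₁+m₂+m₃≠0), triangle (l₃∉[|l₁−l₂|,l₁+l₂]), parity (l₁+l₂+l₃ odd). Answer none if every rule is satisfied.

triangle

m₁+m₂+m₃ = 1 − 1 + 0 = 0  ✓
triangle: |3−1|=2 ≤ l₃=1 ≤ 3+1=4  ✗
parity: l₁+l₂+l₃ = 5 is odd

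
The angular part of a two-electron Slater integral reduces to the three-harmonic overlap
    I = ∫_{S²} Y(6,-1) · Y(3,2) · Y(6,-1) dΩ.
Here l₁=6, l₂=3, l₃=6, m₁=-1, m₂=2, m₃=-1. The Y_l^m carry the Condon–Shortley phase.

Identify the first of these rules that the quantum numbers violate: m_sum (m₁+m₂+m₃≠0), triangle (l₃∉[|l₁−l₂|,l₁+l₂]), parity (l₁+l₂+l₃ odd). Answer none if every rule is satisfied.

parity

Σmᵢ = 0  ✓
l₃∈[|l₁−l₂|,l₁+l₂]=[3,9], have l₃=6  ✓
Σlᵢ = 15 ⇒ odd  ✗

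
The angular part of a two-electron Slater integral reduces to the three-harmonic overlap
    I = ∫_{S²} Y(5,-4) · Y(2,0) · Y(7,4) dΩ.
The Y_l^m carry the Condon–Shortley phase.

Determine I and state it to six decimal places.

0.145565

Rules hold: Σm=0, L=14 even, 3≤7≤7.
N = 11·5·15 = 825
Δ = 0!·10!·4!/15! = 1/15015
Racah Σ t=0..0: t=0:+1/57600 = 1/57600
⇒ 3j(5 2 7; 0 0 0)² = 21/715, sgn -1
Racah Σ t=0..0: t=0:+1/1451520 = 1/1451520
⇒ 3j(5 2 7; -4 0 4)² = 1/91, sgn -1
4πI² = N·(3j₀)²·(3jₘ)² = 45/169
I = +1·√(0.266272/4π) = 0.14556534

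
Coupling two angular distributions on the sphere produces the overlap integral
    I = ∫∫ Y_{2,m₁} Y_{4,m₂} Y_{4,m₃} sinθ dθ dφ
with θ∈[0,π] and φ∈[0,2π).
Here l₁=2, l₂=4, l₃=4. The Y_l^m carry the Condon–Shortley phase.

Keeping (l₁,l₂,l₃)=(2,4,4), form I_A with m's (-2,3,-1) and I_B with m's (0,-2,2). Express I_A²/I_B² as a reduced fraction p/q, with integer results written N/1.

l's match ⇒ only the (l;m) 3-j factors differ between A and B.
A: triangle coeff Δ(2,4,4) = 1/13860; Σ_t [2,2]: t=2:+1/480 = 1/480; (3j)²=3/110 [(2 4 4; -2 3 -1)], sign=-1
B: triangle coeff Δ(2,4,4) = 1/13860; Σ_t [0,2]: t=0:+1/192 t=1:−1/120 t=2:+1/2880 = -1/360; (3j)²=16/3465 [(2 4 4; 0 -2 2)], sign=-1
I_A²/I_B² = (3/110)/(16/3465) = 189/32

189/32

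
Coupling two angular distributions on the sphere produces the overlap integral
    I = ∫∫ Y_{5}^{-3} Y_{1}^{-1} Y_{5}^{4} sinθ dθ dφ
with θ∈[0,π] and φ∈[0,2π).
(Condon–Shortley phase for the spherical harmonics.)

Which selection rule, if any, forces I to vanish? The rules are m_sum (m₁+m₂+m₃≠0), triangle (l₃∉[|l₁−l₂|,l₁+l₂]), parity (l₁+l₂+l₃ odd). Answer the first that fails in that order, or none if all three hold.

m₁+m₂+m₃ = -3 − 1 + 4 = 0  ✓
triangle: |5−1|=4 ≤ l₃=5 ≤ 5+1=6  ✓
parity: l₁+l₂+l₃ = 11 is odd  ✗

parity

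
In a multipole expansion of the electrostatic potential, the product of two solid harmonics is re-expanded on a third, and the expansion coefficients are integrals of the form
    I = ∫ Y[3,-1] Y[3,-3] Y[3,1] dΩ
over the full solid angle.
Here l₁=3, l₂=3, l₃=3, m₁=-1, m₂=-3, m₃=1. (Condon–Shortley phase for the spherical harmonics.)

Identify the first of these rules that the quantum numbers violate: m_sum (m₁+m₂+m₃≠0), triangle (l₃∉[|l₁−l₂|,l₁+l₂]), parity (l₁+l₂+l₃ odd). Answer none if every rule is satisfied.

m_sum

Σmᵢ = -3  ✗
l₃∈[|l₁−l₂|,l₁+l₂]=[0,6], have l₃=3
Σlᵢ = 9 ⇒ odd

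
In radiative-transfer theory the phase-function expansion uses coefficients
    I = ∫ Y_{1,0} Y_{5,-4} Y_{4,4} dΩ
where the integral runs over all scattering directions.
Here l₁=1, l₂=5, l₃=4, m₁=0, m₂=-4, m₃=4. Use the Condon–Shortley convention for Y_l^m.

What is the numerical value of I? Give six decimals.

m-sum 0 ✓  L=10 even ✓  4≤4≤6 ✓
Π(2lᵢ+1) = 3×11×9 = 297
triangle coeff Δ(1,5,4) = 1/495
Σ_t [1,1]: t=1:−1/576 = -1/576
(3j)²=5/99 [(1 5 4; 0 0 0)], sign=-1
Σ_t [1,1]: t=1:−1/40320 = -1/40320
(3j)²=1/55 [(1 5 4; 0 -4 4)], sign=-1
⇒ 4πI² = 3/11
I = (+1)√(3/11/(4π)) = 0.14731920

0.147319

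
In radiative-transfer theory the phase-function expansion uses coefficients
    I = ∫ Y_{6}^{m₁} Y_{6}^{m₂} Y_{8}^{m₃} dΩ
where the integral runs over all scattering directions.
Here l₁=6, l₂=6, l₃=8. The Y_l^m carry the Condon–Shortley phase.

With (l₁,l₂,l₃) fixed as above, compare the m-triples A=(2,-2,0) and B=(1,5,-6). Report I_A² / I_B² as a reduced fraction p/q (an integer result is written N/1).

Shared (l₁,l₂,l₃)=(6,6,8): N and (l;000)² cancel in I_A²/I_B².
A: Δ = 4!·8!·8!/21! = 1/1309458150; Racah Σ t=0..4: t=0:+1/7962624 t=1:−1/3110400 t=2:+1/8294400 t=3:−1/152409600 t=4:+1/39016857600 = -71/867041280; ⇒ 3j(6 6 8; 2 -2 0)² = 5041/646646, sgn -1
B: Δ = 4!·8!·8!/21! = 1/1309458150; Racah Σ t=3..4: t=3:−1/348364800 t=4:+1/609638400 = -1/812851200; ⇒ 3j(6 6 8; 1 5 -6)² = 11/2261, sgn -1
I_A²/I_B² = (5041/646646)/(11/2261) = 5041/3146

5041/3146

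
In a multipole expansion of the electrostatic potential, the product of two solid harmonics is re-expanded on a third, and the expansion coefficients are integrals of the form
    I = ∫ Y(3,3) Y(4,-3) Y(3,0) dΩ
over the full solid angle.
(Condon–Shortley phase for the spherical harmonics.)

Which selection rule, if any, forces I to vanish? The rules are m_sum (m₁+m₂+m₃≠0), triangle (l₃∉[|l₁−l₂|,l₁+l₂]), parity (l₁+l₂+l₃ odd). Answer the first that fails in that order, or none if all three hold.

azimuthal sum: 3 − 3 + 0 = 0  ✓
1 ≤ 3 ≤ 7 (triangle on l)  ✓
L = 3 + 4 + 3 = 10 (even)  ✓

none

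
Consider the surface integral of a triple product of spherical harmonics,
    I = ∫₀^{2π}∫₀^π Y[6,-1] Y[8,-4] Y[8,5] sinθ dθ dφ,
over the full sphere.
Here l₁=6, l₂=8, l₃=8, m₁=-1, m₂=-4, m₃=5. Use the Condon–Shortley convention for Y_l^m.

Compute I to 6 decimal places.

0.062752

m-sum 0 ✓  L=22 even ✓  2≤8≤14 ✓
Π(2lᵢ+1) = 13×17×17 = 3757
triangle coeff Δ(6,8,8) = 1/13742520792
Σ_t [0,6]: t=0:+1/41803776000 t=1:−1/435456000 t=2:+1/39813120 t=3:−1/18662400 t=4:+1/39813120 t=5:−1/435456000 t=6:+1/41803776000 = -11/1393459200
(3j)²=600/96577 [(6 8 8; 0 0 0)], sign=-1
Σ_t [1,4]: t=1:−1/2612736000 t=2:+1/464486400 t=3:−1/627056640 t=4:+1/6270566400 = 1/2985984000
(3j)²=63/29716 [(6 8 8; -1 -4 5)], sign=-1
⇒ 4πI² = 9450/190969
I = (+1)√(9450/190969/(4π)) = 0.06275228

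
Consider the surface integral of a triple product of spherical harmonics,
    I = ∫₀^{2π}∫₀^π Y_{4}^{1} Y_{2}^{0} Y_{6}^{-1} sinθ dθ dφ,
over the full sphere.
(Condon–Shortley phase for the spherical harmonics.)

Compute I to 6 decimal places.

-0.230476

Rules hold: Σm=0, L=12 even, 2≤6≤6.
N = 9·5·13 = 585
Δ = 0!·8!·4!/13! = 1/6435
Racah Σ t=0..0: t=0:+1/2304 = 1/2304
⇒ 3j(4 2 6; 0 0 0)² = 5/143, sgn +1
Racah Σ t=0..0: t=0:+1/2880 = 1/2880
⇒ 3j(4 2 6; 1 0 -1)² = 14/429, sgn -1
4πI² = N·(3j₀)²·(3jₘ)² = 1050/1573
I = -1·√(0.667514/4π) = -0.23047581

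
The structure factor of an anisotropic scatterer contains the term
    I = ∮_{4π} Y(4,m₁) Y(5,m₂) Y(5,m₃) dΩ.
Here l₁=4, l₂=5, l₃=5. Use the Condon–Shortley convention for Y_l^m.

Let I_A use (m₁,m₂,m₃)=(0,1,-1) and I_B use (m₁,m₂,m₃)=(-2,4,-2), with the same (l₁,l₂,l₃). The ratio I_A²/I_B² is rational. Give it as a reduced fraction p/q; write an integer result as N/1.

Same 4,5,5: normalisation and zero-m 3j drop out of the ratio.
A: Δ: 4! 4! 6! / 15! → 1/3153150; sum: t=0:+1/414720 t=1:−1/4320 t=2:+1/768 t=3:−1/1296 t=4:+1/27648 = 7/20736; 3j²(4 5 5; 0 1 -1) = Δ·Π!·Σ² = 8/1287  (sign +1)
B: Δ: 4! 4! 6! / 15! → 1/3153150; sum: t=3:−1/25920 t=4:+1/11520 = 1/20736; 3j²(4 5 5; -2 4 -2) = Δ·Π!·Σ² = 5/429  (sign -1)
I_A²/I_B² = (8/1287)/(5/429) = 8/15

8/15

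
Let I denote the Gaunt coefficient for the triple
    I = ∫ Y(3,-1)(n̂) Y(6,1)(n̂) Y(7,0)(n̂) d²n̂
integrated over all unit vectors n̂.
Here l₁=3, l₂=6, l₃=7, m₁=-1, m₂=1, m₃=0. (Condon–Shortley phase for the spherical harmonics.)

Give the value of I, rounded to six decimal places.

0.006417

m-sum 0 ✓  L=16 even ✓  3≤7≤9 ✓
Π(2lᵢ+1) = 7×13×15 = 1365
triangle coeff Δ(3,6,7) = 1/2042040
Σ_t [0,2]: t=0:+1/207360 t=1:−1/57600 t=2:+1/207360 = -1/129600
(3j)²=168/12155 [(3 6 7; 0 0 0)], sign=+1
Σ_t [0,2]: t=0:+1/1451520 t=1:−1/103680 t=2:+1/115200 = -1/3628800
(3j)²=1/36465 [(3 6 7; -1 1 0)], sign=+1
⇒ 4πI² = 1176/2272985
I = (+1)√(1176/2272985/(4π)) = 0.00641653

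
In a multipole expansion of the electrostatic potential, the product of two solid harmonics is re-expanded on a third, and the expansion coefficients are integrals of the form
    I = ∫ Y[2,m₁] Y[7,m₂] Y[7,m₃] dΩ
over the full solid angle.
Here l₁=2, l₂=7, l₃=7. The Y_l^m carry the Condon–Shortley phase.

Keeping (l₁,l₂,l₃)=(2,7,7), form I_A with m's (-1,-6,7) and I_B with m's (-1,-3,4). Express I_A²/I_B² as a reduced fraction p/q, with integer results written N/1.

l's match ⇒ only the (l;m) 3-j factors differ between A and B.
A: triangle coeff Δ(2,7,7) = 1/185640; Σ_t [1,1]: t=1:−1/958003200 = -1/958003200; (3j)²=13/680 [(2 7 7; -1 -6 7)], sign=-1
B: triangle coeff Δ(2,7,7) = 1/185640; Σ_t [1,2]: t=1:−1/4354560 t=2:+1/14515200 = -1/6220800; (3j)²=77/4420 [(2 7 7; -1 -3 4)], sign=+1
I_A²/I_B² = (13/680)/(77/4420) = 169/154

169/154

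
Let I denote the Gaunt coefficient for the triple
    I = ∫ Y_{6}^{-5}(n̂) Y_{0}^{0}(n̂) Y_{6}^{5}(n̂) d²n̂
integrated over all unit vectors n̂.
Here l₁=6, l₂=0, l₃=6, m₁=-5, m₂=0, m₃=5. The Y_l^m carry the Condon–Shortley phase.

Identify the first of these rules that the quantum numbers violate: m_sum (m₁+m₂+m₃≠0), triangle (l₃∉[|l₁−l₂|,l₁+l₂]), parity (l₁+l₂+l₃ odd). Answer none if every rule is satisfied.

m₁+m₂+m₃ = -5 + 0 + 5 = 0  ✓
triangle: |6−0|=6 ≤ l₃=6 ≤ 6+0=6  ✓
parity: l₁+l₂+l₃ = 12 is even  ✓

none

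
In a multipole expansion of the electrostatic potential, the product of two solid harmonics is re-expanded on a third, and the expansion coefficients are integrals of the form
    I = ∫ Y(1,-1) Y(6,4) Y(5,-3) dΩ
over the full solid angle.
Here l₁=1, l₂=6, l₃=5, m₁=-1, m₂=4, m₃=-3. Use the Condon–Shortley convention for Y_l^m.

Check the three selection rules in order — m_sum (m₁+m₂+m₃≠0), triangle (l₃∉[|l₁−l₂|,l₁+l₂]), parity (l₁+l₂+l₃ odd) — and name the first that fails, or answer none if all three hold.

Σmᵢ = 0  ✓
l₃∈[|l₁−l₂|,l₁+l₂]=[5,7], have l₃=5  ✓
Σlᵢ = 12 ⇒ even  ✓

none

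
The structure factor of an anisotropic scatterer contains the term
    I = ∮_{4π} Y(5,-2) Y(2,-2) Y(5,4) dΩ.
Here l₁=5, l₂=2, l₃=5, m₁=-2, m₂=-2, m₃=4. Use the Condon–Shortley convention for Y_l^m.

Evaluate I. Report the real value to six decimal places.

Rules hold: Σm=0, L=12 even, 3≤5≤7.
N = 11·5·11 = 605
Δ = 2!·8!·2!/13! = 1/38610
Racah Σ t=0..2: t=0:+1/2880 t=1:−1/576 t=2:+1/2880 = -1/960
⇒ 3j(5 2 5; 0 0 0)² = 10/429, sgn +1
Racah Σ t=0..0: t=0:+1/20160 = 1/20160
⇒ 3j(5 2 5; -2 -2 4)² = 12/715, sgn -1
4πI² = N·(3j₀)²·(3jₘ)² = 40/169
I = -1·√(0.236686/4π) = -0.13724032

-0.137240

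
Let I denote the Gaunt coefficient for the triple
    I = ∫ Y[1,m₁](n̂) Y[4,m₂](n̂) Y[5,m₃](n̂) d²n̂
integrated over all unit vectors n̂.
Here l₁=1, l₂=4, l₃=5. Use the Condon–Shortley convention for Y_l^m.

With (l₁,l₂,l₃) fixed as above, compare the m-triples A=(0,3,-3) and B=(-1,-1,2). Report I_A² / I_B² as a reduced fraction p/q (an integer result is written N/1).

16/21

l's match ⇒ only the (l;m) 3-j factors differ between A and B.
A: triangle coeff Δ(1,4,5) = 1/495; Σ_t [0,0]: t=0:+1/5040 = 1/5040; (3j)²=16/495 [(1 4 5; 0 3 -3)], sign=+1
B: triangle coeff Δ(1,4,5) = 1/495; Σ_t [0,0]: t=0:+1/1440 = 1/1440; (3j)²=7/165 [(1 4 5; -1 -1 2)], sign=-1
I_A²/I_B² = (16/495)/(7/165) = 16/21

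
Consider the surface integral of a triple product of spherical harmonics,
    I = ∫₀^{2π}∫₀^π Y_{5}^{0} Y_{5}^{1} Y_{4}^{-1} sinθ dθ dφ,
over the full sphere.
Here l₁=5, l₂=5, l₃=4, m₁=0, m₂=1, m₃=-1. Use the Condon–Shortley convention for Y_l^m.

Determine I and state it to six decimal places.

-0.053153

m-sum 0 ✓  L=14 even ✓  0≤4≤10 ✓
Π(2lᵢ+1) = 11×11×9 = 1089
triangle coeff Δ(5,5,4) = 1/3153150
Σ_t [1,5]: t=1:−1/69120 t=2:+1/1728 t=3:−1/576 t=4:+1/1728 t=5:−1/69120 = -7/11520
(3j)²=2/143 [(5 5 4; 0 0 0)], sign=-1
Σ_t [2,5]: t=2:+1/6912 t=3:−1/864 t=4:+1/1152 t=5:−1/17280 = -7/34560
(3j)²=1/429 [(5 5 4; 0 1 -1)], sign=+1
⇒ 4πI² = 6/169
I = (-1)√(6/169/(4π)) = -0.05315295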